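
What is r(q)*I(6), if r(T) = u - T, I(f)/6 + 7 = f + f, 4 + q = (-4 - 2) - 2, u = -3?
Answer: 270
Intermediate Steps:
q = -12 (q = -4 + ((-4 - 2) - 2) = -4 + (-6 - 2) = -4 - 8 = -12)
I(f) = -42 + 12*f (I(f) = -42 + 6*(f + f) = -42 + 6*(2*f) = -42 + 12*f)
r(T) = -3 - T
r(q)*I(6) = (-3 - 1*(-12))*(-42 + 12*6) = (-3 + 12)*(-42 + 72) = 9*30 = 270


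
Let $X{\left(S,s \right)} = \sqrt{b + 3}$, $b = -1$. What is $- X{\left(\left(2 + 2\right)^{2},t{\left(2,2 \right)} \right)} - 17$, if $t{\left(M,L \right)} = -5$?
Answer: $-17 - \sqrt{2} \approx -18.414$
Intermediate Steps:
$X{\left(S,s \right)} = \sqrt{2}$ ($X{\left(S,s \right)} = \sqrt{-1 + 3} = \sqrt{2}$)
$- X{\left(\left(2 + 2\right)^{2},t{\left(2,2 \right)} \right)} - 17 = - \sqrt{2} - 17 = -17 - \sqrt{2}$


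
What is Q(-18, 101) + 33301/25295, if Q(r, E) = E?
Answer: 2588096/25295 ≈ 102.32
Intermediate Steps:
Q(-18, 101) + 33301/25295 = 101 + 33301/25295 = 2588096/25295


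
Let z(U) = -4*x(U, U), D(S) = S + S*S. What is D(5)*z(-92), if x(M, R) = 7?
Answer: -840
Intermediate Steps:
D(S) = S + S**2
z(U) = -28 (z(U) = -4*7 = -28)
D(5)*z(-92) = (5*(1 + 5))*(-28) = (5*6)*(-28) = 30*(-28) = -840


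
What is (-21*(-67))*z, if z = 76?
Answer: 106932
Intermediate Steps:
(-21*(-67))*z = -21*(-67)*76 = 1407*76 = 106932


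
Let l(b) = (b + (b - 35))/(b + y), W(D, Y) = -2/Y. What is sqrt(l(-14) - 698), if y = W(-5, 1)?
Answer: I*sqrt(11105)/4 ≈ 26.345*I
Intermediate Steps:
y = -2 (y = -2/1 = -2*1 = -2)
l(b) = (-35 + 2*b)/(-2 + b) (l(b) = (b + (b - 35))/(b - 2) = (b + (-35 + b))/(-2 + b) = (-35 + 2*b)/(-2 + b))
sqrt(l(-14) - 698) = sqrt((-35 + 2*(-14))/(-2 - 14) - 698) = sqrt((-35 - 28)/(-16) - 698) = sqrt(-1/16*(-63) - 698) = sqrt(63/16 - 698) = sqrt(-11105/16) = I*sqrt(11105)/4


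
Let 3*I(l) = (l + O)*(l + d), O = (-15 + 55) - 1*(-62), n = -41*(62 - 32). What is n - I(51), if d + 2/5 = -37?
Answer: -9618/5 ≈ -1923.6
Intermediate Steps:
n = -1230 (n = -41*30 = -1230)
O = 102 (O = 40 + 62 = 102)
d = -187/5 (d = -⅖ - 37 = -187/5 ≈ -37.400)
I(l) = (102 + l)*(-187/5 + l)/3 (I(l) = ((l + 102)*(l - 187/5))/3 = ((102 + l)*(-187/5 + l))/3 = (102 + l)*(-187/5 + l)/3)
n - I(51) = -1230 - (-6358/5 + (⅓)*51² + (323/15)*51) = -1230 - (-6358/5 + (⅓)*2601 + 5491/5) = -1230 - (-6358/5 + 867 + 5491/5) = -1230 - 1*3468/5 = -1230 - 3468/5 = -9618/5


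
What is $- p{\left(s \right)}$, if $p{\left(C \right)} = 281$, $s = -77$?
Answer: $-281$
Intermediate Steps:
$- p{\left(s \right)} = \left(-1\right) 281 = -281$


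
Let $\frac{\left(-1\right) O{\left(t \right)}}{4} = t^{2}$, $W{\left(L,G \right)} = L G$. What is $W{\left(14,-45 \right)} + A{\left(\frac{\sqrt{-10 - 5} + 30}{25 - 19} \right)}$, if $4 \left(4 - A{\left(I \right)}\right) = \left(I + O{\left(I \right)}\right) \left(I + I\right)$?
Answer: $- \frac{9619}{24} + \frac{865 i \sqrt{15}}{36} \approx -400.79 + 93.059 i$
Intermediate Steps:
$W{\left(L,G \right)} = G L$
$O{\left(t \right)} = - 4 t^{2}$
$A{\left(I \right)} = 4 - \frac{I \left(I - 4 I^{2}\right)}{2}$ ($A{\left(I \right)} = 4 - \frac{\left(I - 4 I^{2}\right) \left(I + I\right)}{4} = 4 - \frac{\left(I - 4 I^{2}\right) 2 I}{4} = 4 - \frac{2 I \left(I - 4 I^{2}\right)}{4} = 4 - \frac{I \left(I - 4 I^{2}\right)}{2}$)
$W{\left(14,-45 \right)} + A{\left(\frac{\sqrt{-10 - 5} + 30}{25 - 19} \right)} = \left(-45\right) 14 + \left(4 + 2 \left(\frac{\sqrt{-10 - 5} + 30}{25 - 19}\right)^{3} - \frac{\left(\frac{\sqrt{-10 - 5} + 30}{25 - 19}\right)^{2}}{2}\right) = -630 + \left(4 + 2 \left(\frac{\sqrt{-15} + 30}{6}\right)^{3} - \frac{\left(\frac{\sqrt{-15} + 30}{6}\right)^{2}}{2}\right) = -630 + \left(4 + 2 \left(\left(i \sqrt{15} + 30\right) \frac{1}{6}\right)^{3} - \frac{\left(\left(i \sqrt{15} + 30\right) \frac{1}{6}\right)^{2}}{2}\right) = -630 + \left(4 + 2 \left(\left(30 + i \sqrt{15}\right) \frac{1}{6}\right)^{3} - \frac{\left(\left(30 + i \sqrt{15}\right) \frac{1}{6}\right)^{2}}{2}\right) = -630 + \left(4 + 2 \left(5 + \frac{i \sqrt{15}}{6}\right)^{3} - \frac{\left(5 + \frac{i \sqrt{15}}{6}\right)^{2}}{2}\right) = -626 + 2 \left(5 + \frac{i \sqrt{15}}{6}\right)^{3} - \frac{\left(5 + \frac{i \sqrt{15}}{6}\right)^{2}}{2}$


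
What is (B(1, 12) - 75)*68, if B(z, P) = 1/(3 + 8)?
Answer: -56032/11 ≈ -5093.8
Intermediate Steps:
B(z, P) = 1/11
(B(1, 12) - 75)*68 = (1/11 - 75)*68 = -824/11*68 = -56032/11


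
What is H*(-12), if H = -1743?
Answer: 20916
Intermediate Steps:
H*(-12) = -1743*(-12) = 20916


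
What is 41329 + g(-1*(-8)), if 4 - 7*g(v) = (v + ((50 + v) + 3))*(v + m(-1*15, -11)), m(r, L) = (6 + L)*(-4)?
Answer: 287375/7 ≈ 41054.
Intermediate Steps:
m(r, L) = -24 - 4*L
g(v) = 4/7 - (20 + v)*(53 + 2*v)/7 (g(v) = 4/7 - (v + ((50 + v) + 3))*(v + (-24 - 4*(-11)))/7 = 4/7 - (v + (53 + v))*(v + (-24 + 44))/7 = 4/7 - (53 + 2*v)*(v + 20)/7 = 4/7 - (53 + 2*v)*(20 + v)/7 = 4/7 - (20 + v)*(53 + 2*v)/7)
41329 + g(-1*(-8)) = 41329 + (-1056/7 - (-93)*(-8)/7 - 2*(-1*(-8))²/7) = 41329 + (-1056/7 - 93/7*8 - 2/7*8²) = 41329 + (-1056/7 - 744/7 - 2/7*64) = 41329 + (-1056/7 - 744/7 - 128/7) = 41329 - 1928/7 = 287375/7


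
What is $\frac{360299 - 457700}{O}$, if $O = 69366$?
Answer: $- \frac{32467}{23122} \approx -1.4042$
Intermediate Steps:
$\frac{360299 - 457700}{O} = \frac{360299 - 457700}{69366} = \left(360299 - 457700\right) \frac{1}{69366} = \left(-97401\right) \frac{1}{69366} = - \frac{32467}{23122}$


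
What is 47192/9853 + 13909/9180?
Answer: 570267937/90450540 ≈ 6.3047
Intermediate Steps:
47192/9853 + 13909/9180 = 570267937/90450540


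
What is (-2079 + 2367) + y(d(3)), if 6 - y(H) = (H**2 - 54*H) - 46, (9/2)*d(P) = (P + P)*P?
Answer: 540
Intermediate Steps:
d(P) = 4*P**2/9 (d(P) = 2*((P + P)*P)/9 = 2*((2*P)*P)/9 = 2*(2*P**2)/9 = 4*P**2/9)
y(H) = 52 - H**2 + 54*H (y(H) = 6 - ((H**2 - 54*H) - 46) = 6 - (-46 + H**2 - 54*H) = 6 + (46 - H**2 + 54*H) = 52 - H**2 + 54*H)
(-2079 + 2367) + y(d(3)) = (-2079 + 2367) + (52 - ((4/9)*3**2)**2 + 54*((4/9)*3**2)) = 288 + (52 - ((4/9)*9)**2 + 54*((4/9)*9)) = 288 + (52 - 1*4**2 + 54*4) = 288 + (52 - 1*16 + 216) = 288 + (52 - 16 + 216) = 288 + 252 = 540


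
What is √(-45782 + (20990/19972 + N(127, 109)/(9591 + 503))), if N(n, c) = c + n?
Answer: I*√2373221216957355698/7199906 ≈ 213.96*I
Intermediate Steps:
√(-45782 + (20990/19972 + N(127, 109)/(9591 + 503))) = √(-45782 + (20990/19972 + (109 + 127)/(9591 + 503))) = √(-45782 + (20990*(1/19972) + 236/10094)) = √(-45782 + (10495/9986 + 236*(1/10094))) = √(-45782 + (10495/9986 + 118/5047)) = √(-45782 + 54146613/50399342) = √(-2307328528831/50399342) = I*√2373221216957355698/7199906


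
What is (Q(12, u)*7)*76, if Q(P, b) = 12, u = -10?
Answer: 6384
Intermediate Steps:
(Q(12, u)*7)*76 = (12*7)*76 = 84*76 = 6384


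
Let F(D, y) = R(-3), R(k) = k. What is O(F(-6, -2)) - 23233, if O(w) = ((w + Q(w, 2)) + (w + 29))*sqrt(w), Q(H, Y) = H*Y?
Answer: -23233 + 17*I*sqrt(3) ≈ -23233.0 + 29.445*I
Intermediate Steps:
F(D, y) = -3
O(w) = sqrt(w)*(29 + 4*w) (O(w) = ((w + w*2) + (w + 29))*sqrt(w) = ((w + 2*w) + (29 + w))*sqrt(w) = (3*w + (29 + w))*sqrt(w) = (29 + 4*w)*sqrt(w) = sqrt(w)*(29 + 4*w))
O(F(-6, -2)) - 23233 = sqrt(-3)*(29 + 4*(-3)) - 23233 = (I*sqrt(3))*(29 - 12) - 23233 = (I*sqrt(3))*17 - 23233 = 17*I*sqrt(3) - 23233 = -23233 + 17*I*sqrt(3)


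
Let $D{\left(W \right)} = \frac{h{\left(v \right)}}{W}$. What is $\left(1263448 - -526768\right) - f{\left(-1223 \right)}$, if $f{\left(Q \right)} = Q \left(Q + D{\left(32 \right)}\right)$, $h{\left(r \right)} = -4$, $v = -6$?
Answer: $\frac{2354673}{8} \approx 2.9433 \cdot 10^{5}$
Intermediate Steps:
$D{\left(W \right)} = - \frac{4}{W}$
$f{\left(Q \right)} = Q \left(- \frac{1}{8} + Q\right)$ ($f{\left(Q \right)} = Q \left(Q - \frac{4}{32}\right) = Q \left(Q - \frac{1}{8}\right) = Q \left(- \frac{1}{8} + Q\right)$)
$\left(1263448 - -526768\right) - f{\left(-1223 \right)} = \left(1263448 - -526768\right) - - 1223 \left(- \frac{1}{8} - 1223\right) = \left(1263448 + \left(-569362 + 1096130\right)\right) - \left(-1223\right) \left(- \frac{9785}{8}\right) = \left(1263448 + 526768\right) - \frac{11967055}{8} = 1790216 - \frac{11967055}{8} = \frac{2354673}{8}$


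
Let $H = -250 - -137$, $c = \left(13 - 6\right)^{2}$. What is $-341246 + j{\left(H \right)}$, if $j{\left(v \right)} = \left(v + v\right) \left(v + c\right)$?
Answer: $-326782$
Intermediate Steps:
$c = 49$ ($c = 7^{2} = 49$)
$H = -113$ ($H = -250 + 137 = -113$)
$j{\left(v \right)} = 2 v \left(49 + v\right)$ ($j{\left(v \right)} = \left(v + v\right) \left(v + 49\right) = 2 v \left(49 + v\right)$)
$-341246 + j{\left(H \right)} = -341246 + 2 \left(-113\right) \left(49 - 113\right) = -341246 + 2 \left(-113\right) \left(-64\right) = -341246 + 14464 = -326782$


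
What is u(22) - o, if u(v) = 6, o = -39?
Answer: 45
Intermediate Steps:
u(22) - o = 6 - 1*(-39) = 6 + 39 = 45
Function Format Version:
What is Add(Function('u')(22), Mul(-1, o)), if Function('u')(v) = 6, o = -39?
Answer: 45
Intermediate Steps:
Add(Function('u')(22), Mul(-1, o)) = Add(6, Mul(-1, -39)) = Add(6, 39) = 45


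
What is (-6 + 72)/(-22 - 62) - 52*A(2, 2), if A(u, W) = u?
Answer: -1467/14 ≈ -104.79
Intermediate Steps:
(-6 + 72)/(-22 - 62) - 52*A(2, 2) = (-6 + 72)/(-22 - 62) - 52*2 = 66/(-84) - 104 = 66*(-1/84) - 104 = -11/14 - 104 = -1467/14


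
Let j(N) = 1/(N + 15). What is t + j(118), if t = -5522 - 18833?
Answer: -3239214/133 ≈ -24355.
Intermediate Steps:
j(N) = 1/(15 + N)
t = -24355
t + j(118) = -24355 + 1/(15 + 118) = -24355 + 1/133 = -3239214/133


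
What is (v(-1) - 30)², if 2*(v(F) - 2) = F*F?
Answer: 3025/4 ≈ 756.25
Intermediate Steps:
v(F) = 2 + F²/2 (v(F) = 2 + (F*F)/2 = 2 + F²/2)
(v(-1) - 30)² = ((2 + (½)*(-1)²) - 30)² = ((2 + (½)*1) - 30)² = ((2 + ½) - 30)² = (5/2 - 30)² = (-55/2)² = 3025/4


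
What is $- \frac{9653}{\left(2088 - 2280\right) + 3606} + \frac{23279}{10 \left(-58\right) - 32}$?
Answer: $- \frac{14230357}{348228} \approx -40.865$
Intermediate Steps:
$- \frac{9653}{\left(2088 - 2280\right) + 3606} + \frac{23279}{10 \left(-58\right) - 32} = - \frac{9653}{-192 + 3606} + \frac{23279}{-580 - 32} = - \frac{9653}{3414} + \frac{23279}{-612} = \left(-9653\right) \frac{1}{3414} + 23279 \left(- \frac{1}{612}\right) = - \frac{9653}{3414} - \frac{23279}{612} = - \frac{14230357}{348228}$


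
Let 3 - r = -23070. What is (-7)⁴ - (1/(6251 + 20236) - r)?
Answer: 674729837/26487 ≈ 25474.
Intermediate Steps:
r = 23073 (r = 3 - 1*(-23070) = 3 + 23070 = 23073)
(-7)⁴ - (1/(6251 + 20236) - r) = (-7)⁴ - (1/(6251 + 20236) - 1*23073) = 2401 - (1/26487 - 23073) = 2401 - 1*(-611134550/26487) = 2401 + 611134550/26487 = 674729837/26487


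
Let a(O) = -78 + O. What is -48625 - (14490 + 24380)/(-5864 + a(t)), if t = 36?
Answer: -143570190/2953 ≈ -48618.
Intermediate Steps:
-48625 - (14490 + 24380)/(-5864 + a(t)) = -48625 - (14490 + 24380)/(-5864 + (-78 + 36)) = -48625 - 38870/(-5864 - 42) = -48625 - 38870/(-5906) = -48625 - 38870*(-1)/5906 = -48625 - 1*(-19435/2953) = -48625 + 19435/2953 = -143570190/2953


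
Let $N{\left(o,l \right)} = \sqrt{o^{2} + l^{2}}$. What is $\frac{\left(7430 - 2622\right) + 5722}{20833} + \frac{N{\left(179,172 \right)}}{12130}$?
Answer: $\frac{10530}{20833} + \frac{\sqrt{2465}}{2426} \approx 0.52591$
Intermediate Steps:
$N{\left(o,l \right)} = \sqrt{l^{2} + o^{2}}$
$\frac{\left(7430 - 2622\right) + 5722}{20833} + \frac{N{\left(179,172 \right)}}{12130} = \frac{\left(7430 - 2622\right) + 5722}{20833} + \frac{\sqrt{172^{2} + 179^{2}}}{12130} = \left(4808 + 5722\right) \frac{1}{20833} + \sqrt{29584 + 32041} \cdot \frac{1}{12130} = 10530 \cdot \frac{1}{20833} + \sqrt{61625} \cdot \frac{1}{12130} = \frac{10530}{20833} + 5 \sqrt{2465} \cdot \frac{1}{12130} = \frac{10530}{20833} + \frac{\sqrt{2465}}{2426}$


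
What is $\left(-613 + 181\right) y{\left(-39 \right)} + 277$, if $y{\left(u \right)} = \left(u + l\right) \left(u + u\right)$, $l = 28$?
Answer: $-370379$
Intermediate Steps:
$y{\left(u \right)} = 2 u \left(28 + u\right)$ ($y{\left(u \right)} = \left(u + 28\right) \left(u + u\right) = \left(28 + u\right) 2 u = 2 u \left(28 + u\right)$)
$\left(-613 + 181\right) y{\left(-39 \right)} + 277 = \left(-613 + 181\right) 2 \left(-39\right) \left(28 - 39\right) + 277 = - 432 \cdot 2 \left(-39\right) \left(-11\right) + 277 = \left(-432\right) 858 + 277 = -370656 + 277 = -370379$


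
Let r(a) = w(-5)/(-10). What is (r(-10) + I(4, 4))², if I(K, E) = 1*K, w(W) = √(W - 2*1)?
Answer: (40 - I*√7)²/100 ≈ 15.93 - 2.1166*I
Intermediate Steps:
w(W) = √(-2 + W) (w(W) = √(W - 2) = √(-2 + W))
I(K, E) = K
r(a) = -I*√7/10 (r(a) = √(-2 - 5)/(-10) = √(-7)*(-⅒) = (I*√7)*(-⅒) = -I*√7/10)
(r(-10) + I(4, 4))² = (-I*√7/10 + 4)² = (4 - I*√7/10)²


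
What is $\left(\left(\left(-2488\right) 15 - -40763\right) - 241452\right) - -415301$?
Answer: $177292$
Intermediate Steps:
$\left(\left(\left(-2488\right) 15 - -40763\right) - 241452\right) - -415301 = \left(\left(-37320 + 40763\right) - 241452\right) + 415301 = \left(3443 - 241452\right) + 415301 = -238009 + 415301 = 177292$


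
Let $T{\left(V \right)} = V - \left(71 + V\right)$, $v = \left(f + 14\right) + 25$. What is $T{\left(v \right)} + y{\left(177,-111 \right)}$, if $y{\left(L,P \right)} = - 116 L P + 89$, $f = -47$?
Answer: $2279070$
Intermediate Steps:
$v = -8$ ($v = \left(-47 + 14\right) + 25 = -33 + 25 = -8$)
$T{\left(V \right)} = -71$
$y{\left(L,P \right)} = 89 - 116 L P$ ($y{\left(L,P \right)} = - 116 L P + 89 = 89 - 116 L P$)
$T{\left(v \right)} + y{\left(177,-111 \right)} = -71 - \left(-89 + 20532 \left(-111\right)\right) = -71 + \left(89 + 2279052\right) = -71 + 2279141 = 2279070$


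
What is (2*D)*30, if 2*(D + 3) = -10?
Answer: -480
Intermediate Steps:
D = -8 (D = -3 + (½)*(-10) = -3 - 5 = -8)
(2*D)*30 = (2*(-8))*30 = -16*30 = -480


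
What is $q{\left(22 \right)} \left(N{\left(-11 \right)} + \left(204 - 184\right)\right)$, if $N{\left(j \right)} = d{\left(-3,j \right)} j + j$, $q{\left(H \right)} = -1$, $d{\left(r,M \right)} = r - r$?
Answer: $-9$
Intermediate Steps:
$d{\left(r,M \right)} = 0$
$N{\left(j \right)} = j$ ($N{\left(j \right)} = 0 j + j = 0 + j = j$)
$q{\left(22 \right)} \left(N{\left(-11 \right)} + \left(204 - 184\right)\right) = - (-11 + \left(204 - 184\right)) = - (-11 + 20) = \left(-1\right) 9 = -9$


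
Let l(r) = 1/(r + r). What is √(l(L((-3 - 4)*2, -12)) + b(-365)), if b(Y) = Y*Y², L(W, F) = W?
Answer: 3*I*√1058990723/14 ≈ 6973.3*I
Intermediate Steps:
l(r) = 1/(2*r)
b(Y) = Y³
√(l(L((-3 - 4)*2, -12)) + b(-365)) = √(1/(2*(((-3 - 4)*2))) + (-365)³) = √(1/(2*((-7*2))) - 48627125) = √((½)/(-14) - 48627125) = √((½)*(-1/14) - 48627125) = √(-1/28 - 48627125) = √(-1361559501/28) = 3*I*√1058990723/14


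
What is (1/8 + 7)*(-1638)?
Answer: -46683/4 ≈ -11671.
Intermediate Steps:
(1/8 + 7)*(-1638) = (⅛ + 7)*(-1638) = (57/8)*(-1638) = -46683/4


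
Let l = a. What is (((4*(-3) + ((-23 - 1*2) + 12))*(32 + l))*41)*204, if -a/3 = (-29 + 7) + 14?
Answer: -11709600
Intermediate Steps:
a = 24 (a = -3*((-29 + 7) + 14) = -3*(-22 + 14) = -3*(-8) = 24)
l = 24
(((4*(-3) + ((-23 - 1*2) + 12))*(32 + l))*41)*204 = (((4*(-3) + ((-23 - 1*2) + 12))*(32 + 24))*41)*204 = (((-12 + ((-23 - 2) + 12))*56)*41)*204 = (((-12 + (-25 + 12))*56)*41)*204 = (((-12 - 13)*56)*41)*204 = (-25*56*41)*204 = -1400*41*204 = -57400*204 = -11709600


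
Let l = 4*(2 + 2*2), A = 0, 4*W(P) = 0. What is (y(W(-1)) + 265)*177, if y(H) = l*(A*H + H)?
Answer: 46905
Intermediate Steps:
W(P) = 0 (W(P) = (¼)*0 = 0)
l = 24 (l = 4*(2 + 4) = 4*6 = 24)
y(H) = 24*H (y(H) = 24*(0*H + H) = 24*(0 + H) = 24*H)
(y(W(-1)) + 265)*177 = (24*0 + 265)*177 = (0 + 265)*177 = 265*177 = 46905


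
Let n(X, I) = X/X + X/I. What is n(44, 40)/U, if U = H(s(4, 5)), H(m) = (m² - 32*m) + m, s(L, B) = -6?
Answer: 7/740 ≈ 0.0094595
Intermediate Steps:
n(X, I) = 1 + X/I
H(m) = m² - 31*m
U = 222 (U = -6*(-31 - 6) = -6*(-37) = 222)
n(44, 40)/U = ((40 + 44)/40)/222 = ((1/40)*84)*(1/222) = (21/10)*(1/222) = 7/740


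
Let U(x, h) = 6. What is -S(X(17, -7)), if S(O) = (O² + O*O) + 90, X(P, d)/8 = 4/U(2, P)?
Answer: -1322/9 ≈ -146.89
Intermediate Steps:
X(P, d) = 16/3 (X(P, d) = 8*(4/6) = 8*(4*(⅙)) = 8*(⅔) = 16/3)
S(O) = 90 + 2*O² (S(O) = (O² + O²) + 90 = 2*O² + 90 = 90 + 2*O²)
-S(X(17, -7)) = -(90 + 2*(16/3)²) = -(90 + 2*(256/9)) = -(90 + 512/9) = -1*1322/9 = -1322/9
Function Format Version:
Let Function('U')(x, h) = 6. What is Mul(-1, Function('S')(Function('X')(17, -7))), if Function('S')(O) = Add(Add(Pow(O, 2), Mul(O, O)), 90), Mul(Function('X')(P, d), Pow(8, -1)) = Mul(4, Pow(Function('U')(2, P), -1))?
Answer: Rational(-1322, 9) ≈ -146.89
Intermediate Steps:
Function('X')(P, d) = Rational(16, 3) (Function('X')(P, d) = Mul(8, Mul(4, Pow(6, -1))) = Mul(8, Mul(4, Rational(1, 6))) = Mul(8, Rational(2, 3)) = Rational(16, 3))
Function('S')(O) = Add(90, Mul(2, Pow(O, 2))) (Function('S')(O) = Add(Add(Pow(O, 2), Pow(O, 2)), 90) = Add(Mul(2, Pow(O, 2)), 90) = Add(90, Mul(2, Pow(O, 2))))
Mul(-1, Function('S')(Function('X')(17, -7))) = Mul(-1, Add(90, Mul(2, Pow(Rational(16, 3), 2)))) = Mul(-1, Add(90, Mul(2, Rational(256, 9)))) = Mul(-1, Add(90, Rational(512, 9))) = Mul(-1, Rational(1322, 9)) = Rational(-1322, 9)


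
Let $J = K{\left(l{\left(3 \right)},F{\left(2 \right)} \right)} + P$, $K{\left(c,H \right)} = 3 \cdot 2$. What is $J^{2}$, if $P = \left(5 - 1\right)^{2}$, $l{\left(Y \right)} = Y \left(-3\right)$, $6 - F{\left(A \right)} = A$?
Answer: $484$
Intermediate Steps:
$F{\left(A \right)} = 6 - A$
$l{\left(Y \right)} = - 3 Y$
$K{\left(c,H \right)} = 6$
$P = 16$ ($P = 4^{2} = 16$)
$J = 22$ ($J = 6 + 16 = 22$)
$J^{2} = 22^{2} = 484$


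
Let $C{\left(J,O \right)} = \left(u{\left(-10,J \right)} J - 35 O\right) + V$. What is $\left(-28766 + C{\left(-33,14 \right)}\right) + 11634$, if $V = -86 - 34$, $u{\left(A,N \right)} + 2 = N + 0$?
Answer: $-16587$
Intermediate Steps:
$u{\left(A,N \right)} = -2 + N$ ($u{\left(A,N \right)} = -2 + \left(N + 0\right) = -2 + N$)
$V = -120$
$C{\left(J,O \right)} = -120 - 35 O + J \left(-2 + J\right)$ ($C{\left(J,O \right)} = \left(\left(-2 + J\right) J - 35 O\right) - 120 = \left(J \left(-2 + J\right) - 35 O\right) - 120 = \left(- 35 O + J \left(-2 + J\right)\right) - 120 = -120 - 35 O + J \left(-2 + J\right)$)
$\left(-28766 + C{\left(-33,14 \right)}\right) + 11634 = \left(-28766 - \left(610 + 33 \left(-2 - 33\right)\right)\right) + 11634 = \left(-28766 - -545\right) + 11634 = \left(-28766 + 545\right) + 11634 = -28221 + 11634 = -16587$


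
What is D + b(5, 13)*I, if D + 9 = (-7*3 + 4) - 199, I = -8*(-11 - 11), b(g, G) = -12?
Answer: -2337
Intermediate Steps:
I = 176 (I = -8*(-22) = 176)
D = -225 (D = -9 + ((-7*3 + 4) - 199) = -9 + ((-21 + 4) - 199) = -9 + (-17 - 199) = -9 - 216 = -225)
D + b(5, 13)*I = -225 - 12*176 = -225 - 2112 = -2337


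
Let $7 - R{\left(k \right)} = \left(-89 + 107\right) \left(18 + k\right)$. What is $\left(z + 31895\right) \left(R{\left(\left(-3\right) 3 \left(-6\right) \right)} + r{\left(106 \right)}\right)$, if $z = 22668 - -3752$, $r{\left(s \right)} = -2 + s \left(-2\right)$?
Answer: $-87647445$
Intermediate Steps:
$R{\left(k \right)} = -317 - 18 k$ ($R{\left(k \right)} = 7 - \left(-89 + 107\right) \left(18 + k\right) = 7 - 18 \left(18 + k\right) = 7 - \left(324 + 18 k\right) = -317 - 18 k$)
$r{\left(s \right)} = -2 - 2 s$
$z = 26420$ ($z = 22668 + 3752 = 26420$)
$\left(z + 31895\right) \left(R{\left(\left(-3\right) 3 \left(-6\right) \right)} + r{\left(106 \right)}\right) = \left(26420 + 31895\right) \left(\left(-317 - 18 \left(-3\right) 3 \left(-6\right)\right) - 214\right) = 58315 \left(\left(-317 - 18 \left(\left(-9\right) \left(-6\right)\right)\right) - 214\right) = 58315 \left(\left(-317 - 972\right) - 214\right) = 58315 \left(-1289 - 214\right) = 58315 \left(-1503\right) = -87647445$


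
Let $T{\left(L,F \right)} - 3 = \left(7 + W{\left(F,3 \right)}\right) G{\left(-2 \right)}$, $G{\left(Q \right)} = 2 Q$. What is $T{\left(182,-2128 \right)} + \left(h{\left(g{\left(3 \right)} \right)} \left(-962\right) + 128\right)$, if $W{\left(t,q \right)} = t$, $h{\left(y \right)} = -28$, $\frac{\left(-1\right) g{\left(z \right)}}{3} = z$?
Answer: $35551$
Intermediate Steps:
$g{\left(z \right)} = - 3 z$
$T{\left(L,F \right)} = -25 - 4 F$ ($T{\left(L,F \right)} = 3 + \left(7 + F\right) 2 \left(-2\right) = 3 + \left(7 + F\right) \left(-4\right) = 3 - \left(28 + 4 F\right) = -25 - 4 F$)
$T{\left(182,-2128 \right)} + \left(h{\left(g{\left(3 \right)} \right)} \left(-962\right) + 128\right) = \left(-25 - -8512\right) + \left(\left(-28\right) \left(-962\right) + 128\right) = \left(-25 + 8512\right) + \left(26936 + 128\right) = 8487 + 27064 = 35551$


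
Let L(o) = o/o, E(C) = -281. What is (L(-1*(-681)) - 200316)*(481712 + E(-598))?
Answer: -96437850765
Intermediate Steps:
L(o) = 1
(L(-1*(-681)) - 200316)*(481712 + E(-598)) = (1 - 200316)*(481712 - 281) = -200315*481431 = -96437850765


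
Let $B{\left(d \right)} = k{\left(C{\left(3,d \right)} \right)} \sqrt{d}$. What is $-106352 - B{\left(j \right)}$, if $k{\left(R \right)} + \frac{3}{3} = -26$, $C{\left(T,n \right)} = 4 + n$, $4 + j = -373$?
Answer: $-106352 + 27 i \sqrt{377} \approx -1.0635 \cdot 10^{5} + 524.25 i$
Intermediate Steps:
$j = -377$ ($j = -4 - 373 = -377$)
$k{\left(R \right)} = -27$ ($k{\left(R \right)} = -1 - 26 = -27$)
$B{\left(d \right)} = - 27 \sqrt{d}$
$-106352 - B{\left(j \right)} = -106352 - - 27 \sqrt{-377} = -106352 - - 27 i \sqrt{377} = -106352 + 27 i \sqrt{377}$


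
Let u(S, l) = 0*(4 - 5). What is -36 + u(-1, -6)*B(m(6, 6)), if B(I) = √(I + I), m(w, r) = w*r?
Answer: -36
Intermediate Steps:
m(w, r) = r*w
B(I) = √2*√I (B(I) = √(2*I) = √2*√I)
u(S, l) = 0 (u(S, l) = 0*(-1) = 0)
-36 + u(-1, -6)*B(m(6, 6)) = -36 + 0*(√2*√(6*6)) = -36 + 0*(√2*√36) = -36 + 0*(√2*6) = -36 + 0*(6*√2) = -36 + 0 = -36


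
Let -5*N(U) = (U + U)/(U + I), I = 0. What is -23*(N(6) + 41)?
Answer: -4669/5 ≈ -933.80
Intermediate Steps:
N(U) = -⅖ (N(U) = -(U + U)/(5*(U + 0)) = -2*U/(5*U) = -⅕*2 = -⅖)
-23*(N(6) + 41) = -23*(-⅖ + 41) = -23*203/5 = -4669/5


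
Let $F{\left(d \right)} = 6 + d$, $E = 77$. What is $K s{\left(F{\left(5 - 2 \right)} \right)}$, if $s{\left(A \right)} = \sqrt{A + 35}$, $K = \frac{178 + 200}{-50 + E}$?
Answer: $28 \sqrt{11} \approx 92.865$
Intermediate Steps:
$K = 14$ ($K = \frac{178 + 200}{-50 + 77} = \frac{378}{27} = 378 \cdot \frac{1}{27} = 14$)
$s{\left(A \right)} = \sqrt{35 + A}$
$K s{\left(F{\left(5 - 2 \right)} \right)} = 14 \sqrt{35 + \left(6 + \left(5 - 2\right)\right)} = 14 \sqrt{35 + \left(6 + 3\right)} = 14 \sqrt{35 + 9} = 14 \sqrt{44} = 14 \cdot 2 \sqrt{11} = 28 \sqrt{11}$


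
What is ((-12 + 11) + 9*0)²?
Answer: 1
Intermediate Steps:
((-12 + 11) + 9*0)² = (-1 + 0)² = (-1)² = 1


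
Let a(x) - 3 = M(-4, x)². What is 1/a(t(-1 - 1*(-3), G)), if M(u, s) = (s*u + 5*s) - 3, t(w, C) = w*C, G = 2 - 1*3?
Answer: 1/28 ≈ 0.035714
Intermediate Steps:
G = -1 (G = 2 - 3 = -1)
t(w, C) = C*w
M(u, s) = -3 + 5*s + s*u (M(u, s) = (5*s + s*u) - 3 = -3 + 5*s + s*u)
a(x) = 3 + (-3 + x)² (a(x) = 3 + (-3 + 5*x + x*(-4))² = 3 + (-3 + 5*x - 4*x)² = 3 + (-3 + x)²)
1/a(t(-1 - 1*(-3), G)) = 1/(3 + (-3 - (-1 - 1*(-3)))²) = 1/(3 + (-3 - (-1 + 3))²) = 1/(3 + (-3 - 1*2)²) = 1/(3 + (-3 - 2)²) = 1/(3 + (-5)²) = 1/(3 + 25) = 1/28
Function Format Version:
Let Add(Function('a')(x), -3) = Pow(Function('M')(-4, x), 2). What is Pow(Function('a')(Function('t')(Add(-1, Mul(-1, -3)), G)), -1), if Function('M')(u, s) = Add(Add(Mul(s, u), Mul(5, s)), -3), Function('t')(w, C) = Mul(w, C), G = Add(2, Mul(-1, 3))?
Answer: Rational(1, 28) ≈ 0.035714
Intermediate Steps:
G = -1 (G = Add(2, -3) = -1)
Function('t')(w, C) = Mul(C, w)
Function('M')(u, s) = Add(-3, Mul(5, s), Mul(s, u)) (Function('M')(u, s) = Add(Add(Mul(5, s), Mul(s, u)), -3) = Add(-3, Mul(5, s), Mul(s, u)))
Function('a')(x) = Add(3, Pow(Add(-3, x), 2)) (Function('a')(x) = Add(3, Pow(Add(-3, Mul(5, x), Mul(x, -4)), 2)) = Add(3, Pow(Add(-3, Mul(5, x), Mul(-4, x)), 2)) = Add(3, Pow(Add(-3, x), 2)))
Pow(Function('a')(Function('t')(Add(-1, Mul(-1, -3)), G)), -1) = Pow(Add(3, Pow(Add(-3, Mul(-1, Add(-1, Mul(-1, -3)))), 2)), -1) = Pow(Add(3, Pow(Add(-3, Mul(-1, Add(-1, 3))), 2)), -1) = Pow(Add(3, Pow(Add(-3, Mul(-1, 2)), 2)), -1) = Pow(Add(3, Pow(Add(-3, -2), 2)), -1) = Pow(Add(3, Pow(-5, 2)), -1) = Pow(Add(3, 25), -1) = Pow(28, -1) = Rational(1, 28)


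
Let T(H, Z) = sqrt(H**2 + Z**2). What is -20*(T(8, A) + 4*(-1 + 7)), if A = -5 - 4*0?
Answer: -480 - 20*sqrt(89) ≈ -668.68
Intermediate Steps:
A = -5 (A = -5 + 0 = -5)
-20*(T(8, A) + 4*(-1 + 7)) = -20*(sqrt(8**2 + (-5)**2) + 4*(-1 + 7)) = -20*(sqrt(64 + 25) + 4*6) = -20*(sqrt(89) + 24) = -20*(24 + sqrt(89)) = -480 - 20*sqrt(89)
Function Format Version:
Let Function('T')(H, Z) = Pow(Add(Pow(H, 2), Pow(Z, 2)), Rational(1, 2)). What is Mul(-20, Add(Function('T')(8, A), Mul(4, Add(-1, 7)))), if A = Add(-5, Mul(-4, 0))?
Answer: Add(-480, Mul(-20, Pow(89, Rational(1, 2)))) ≈ -668.68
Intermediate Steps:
A = -5 (A = Add(-5, 0) = -5)
Mul(-20, Add(Function('T')(8, A), Mul(4, Add(-1, 7)))) = Mul(-20, Add(Pow(Add(Pow(8, 2), Pow(-5, 2)), Rational(1, 2)), Mul(4, Add(-1, 7)))) = Mul(-20, Add(Pow(Add(64, 25), Rational(1, 2)), Mul(4, 6))) = Mul(-20, Add(Pow(89, Rational(1, 2)), 24)) = Mul(-20, Add(24, Pow(89, Rational(1, 2)))) = Add(-480, Mul(-20, Pow(89, Rational(1, 2))))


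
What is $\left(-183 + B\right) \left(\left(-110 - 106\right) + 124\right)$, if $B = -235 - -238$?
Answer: $16560$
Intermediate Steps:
$B = 3$ ($B = -235 + 238 = 3$)
$\left(-183 + B\right) \left(\left(-110 - 106\right) + 124\right) = \left(-183 + 3\right) \left(\left(-110 - 106\right) + 124\right) = - 180 \left(\left(-110 - 106\right) + 124\right) = - 180 \left(-216 + 124\right) = \left(-180\right) \left(-92\right) = 16560$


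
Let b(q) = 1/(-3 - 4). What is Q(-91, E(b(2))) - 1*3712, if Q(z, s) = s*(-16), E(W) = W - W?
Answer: -3712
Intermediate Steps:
b(q) = -⅐ (b(q) = 1/(-7) = -⅐)
E(W) = 0
Q(z, s) = -16*s
Q(-91, E(b(2))) - 1*3712 = -16*0 - 1*3712 = 0 - 3712 = -3712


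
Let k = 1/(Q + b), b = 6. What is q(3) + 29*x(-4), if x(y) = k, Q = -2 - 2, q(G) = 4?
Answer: 37/2 ≈ 18.500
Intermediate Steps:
Q = -4
k = 1/2 (k = 1/(-4 + 6) = 1/2 ≈ 0.50000)
x(y) = 1/2
q(3) + 29*x(-4) = 4 + 29*(1/2) = 4 + 29/2 = 37/2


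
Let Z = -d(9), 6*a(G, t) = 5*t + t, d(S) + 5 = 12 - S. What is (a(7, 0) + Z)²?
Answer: 4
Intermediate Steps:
d(S) = 7 - S (d(S) = -5 + (12 - S) = 7 - S)
a(G, t) = t (a(G, t) = (5*t + t)/6 = (6*t)/6 = t)
Z = 2 (Z = -(7 - 1*9) = -(7 - 9) = -1*(-2) = 2)
(a(7, 0) + Z)² = (0 + 2)² = 2² = 4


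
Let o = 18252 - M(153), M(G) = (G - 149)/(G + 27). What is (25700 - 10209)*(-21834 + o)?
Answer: -2497009781/45 ≈ -5.5489e+7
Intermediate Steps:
M(G) = (-149 + G)/(27 + G)
o = 821339/45 (o = 18252 - (-149 + 153)/(27 + 153) = 18252 - 4/180 = 18252 - 1*1/45 = 18252 - 1/45 = 821339/45 ≈ 18252.)
(25700 - 10209)*(-21834 + o) = (25700 - 10209)*(-21834 + 821339/45) = 15491*(-161191/45) = -2497009781/45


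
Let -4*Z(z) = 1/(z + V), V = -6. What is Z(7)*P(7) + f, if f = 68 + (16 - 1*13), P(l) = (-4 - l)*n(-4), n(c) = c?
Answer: 60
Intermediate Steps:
P(l) = 16 + 4*l (P(l) = (-4 - l)*(-4) = 16 + 4*l)
Z(z) = -1/(4*(-6 + z)) (Z(z) = -1/(4*(z - 6)) = -1/(4*(-6 + z)))
f = 71 (f = 68 + (16 - 13) = 68 + 3 = 71)
Z(7)*P(7) + f = (-1/(-24 + 4*7))*(16 + 4*7) + 71 = (-1/(-24 + 28))*(16 + 28) + 71 = -1/4*44 + 71 = -1*¼*44 + 71 = -¼*44 + 71 = -11 + 71 = 60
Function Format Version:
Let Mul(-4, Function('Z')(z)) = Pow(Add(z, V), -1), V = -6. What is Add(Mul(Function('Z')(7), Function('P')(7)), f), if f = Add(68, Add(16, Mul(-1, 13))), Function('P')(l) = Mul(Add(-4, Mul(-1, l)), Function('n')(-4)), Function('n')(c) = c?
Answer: 60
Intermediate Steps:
Function('P')(l) = Add(16, Mul(4, l)) (Function('P')(l) = Mul(Add(-4, Mul(-1, l)), -4) = Add(16, Mul(4, l)))
Function('Z')(z) = Mul(Rational(-1, 4), Pow(Add(-6, z), -1)) (Function('Z')(z) = Mul(Rational(-1, 4), Pow(Add(z, -6), -1)) = Mul(Rational(-1, 4), Pow(Add(-6, z), -1)))
f = 71 (f = Add(68, Add(16, -13)) = Add(68, 3) = 71)
Add(Mul(Function('Z')(7), Function('P')(7)), f) = Add(Mul(Mul(-1, Pow(Add(-24, Mul(4, 7)), -1)), Add(16, Mul(4, 7))), 71) = Add(Mul(Mul(-1, Pow(Add(-24, 28), -1)), Add(16, 28)), 71) = Add(Mul(Mul(-1, Pow(4, -1)), 44), 71) = Add(Mul(Mul(-1, Rational(1, 4)), 44), 71) = Add(Mul(Rational(-1, 4), 44), 71) = Add(-11, 71) = 60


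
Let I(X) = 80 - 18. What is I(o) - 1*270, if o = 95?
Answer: -208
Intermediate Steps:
I(X) = 62
I(o) - 1*270 = 62 - 1*270 = 62 - 270 = -208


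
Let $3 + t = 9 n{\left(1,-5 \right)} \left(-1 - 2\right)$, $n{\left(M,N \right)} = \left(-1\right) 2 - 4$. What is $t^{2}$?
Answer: $25281$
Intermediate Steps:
$n{\left(M,N \right)} = -6$ ($n{\left(M,N \right)} = -2 - 4 = -6$)
$t = 159$ ($t = -3 + 9 \left(- 6 \left(-1 - 2\right)\right) = -3 + 9 \left(\left(-6\right) \left(-3\right)\right) = -3 + 9 \cdot 18 = -3 + 162 = 159$)
$t^{2} = 159^{2} = 25281$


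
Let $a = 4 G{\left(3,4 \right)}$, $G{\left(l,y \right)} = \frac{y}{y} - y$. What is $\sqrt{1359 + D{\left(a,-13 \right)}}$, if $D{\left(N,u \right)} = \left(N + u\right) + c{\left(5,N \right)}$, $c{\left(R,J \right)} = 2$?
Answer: $2 \sqrt{334} \approx 36.551$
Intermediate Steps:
$G{\left(l,y \right)} = 1 - y$
$a = -12$ ($a = 4 \left(1 - 4\right) = 4 \left(-3\right) = -12$)
$D{\left(N,u \right)} = 2 + N + u$ ($D{\left(N,u \right)} = \left(N + u\right) + 2 = 2 + N + u$)
$\sqrt{1359 + D{\left(a,-13 \right)}} = \sqrt{1359 - 23} = \sqrt{1336} = 2 \sqrt{334}$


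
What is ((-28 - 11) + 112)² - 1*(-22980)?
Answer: 28309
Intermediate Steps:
((-28 - 11) + 112)² - 1*(-22980) = (-39 + 112)² + 22980 = 73² + 22980 = 5329 + 22980 = 28309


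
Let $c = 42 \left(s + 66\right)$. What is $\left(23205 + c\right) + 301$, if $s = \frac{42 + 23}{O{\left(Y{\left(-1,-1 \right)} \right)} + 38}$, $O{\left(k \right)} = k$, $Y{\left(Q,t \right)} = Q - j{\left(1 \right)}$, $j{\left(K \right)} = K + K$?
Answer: $26356$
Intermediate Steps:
$j{\left(K \right)} = 2 K$
$Y{\left(Q,t \right)} = -2 + Q$ ($Y{\left(Q,t \right)} = Q - 2 \cdot 1 = Q - 2 = -2 + Q$)
$s = \frac{13}{7}$ ($s = \frac{42 + 23}{\left(-2 - 1\right) + 38} = \frac{65}{-3 + 38} = \frac{65}{35} = 65 \cdot \frac{1}{35} = \frac{13}{7} \approx 1.8571$)
$c = 2850$ ($c = 42 \left(\frac{13}{7} + 66\right) = 42 \cdot \frac{475}{7} = 2850$)
$\left(23205 + c\right) + 301 = \left(23205 + 2850\right) + 301 = 26055 + 301 = 26356$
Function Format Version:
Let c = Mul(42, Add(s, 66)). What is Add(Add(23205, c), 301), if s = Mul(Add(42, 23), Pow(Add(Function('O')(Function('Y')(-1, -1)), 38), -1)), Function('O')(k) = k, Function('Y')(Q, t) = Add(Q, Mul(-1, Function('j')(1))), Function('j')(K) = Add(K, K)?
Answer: 26356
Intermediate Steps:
Function('j')(K) = Mul(2, K)
Function('Y')(Q, t) = Add(-2, Q) (Function('Y')(Q, t) = Add(Q, Mul(-1, Mul(2, 1))) = Add(Q, Mul(-1, 2)) = Add(Q, -2) = Add(-2, Q))
s = Rational(13, 7) (s = Mul(Add(42, 23), Pow(Add(Add(-2, -1), 38), -1)) = Mul(65, Pow(Add(-3, 38), -1)) = Mul(65, Pow(35, -1)) = Mul(65, Rational(1, 35)) = Rational(13, 7) ≈ 1.8571)
c = 2850 (c = Mul(42, Add(Rational(13, 7), 66)) = Mul(42, Rational(475, 7)) = 2850)
Add(Add(23205, c), 301) = Add(Add(23205, 2850), 301) = Add(26055, 301) = 26356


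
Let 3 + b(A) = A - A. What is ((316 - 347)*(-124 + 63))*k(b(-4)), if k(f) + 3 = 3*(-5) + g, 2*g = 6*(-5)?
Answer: -62403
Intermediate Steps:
g = -15 (g = (6*(-5))/2 = (1/2)*(-30) = -15)
b(A) = -3 (b(A) = -3 + (A - A) = -3 + 0 = -3)
k(f) = -33 (k(f) = -3 + (3*(-5) - 15) = -3 + (-15 - 15) = -3 - 30 = -33)
((316 - 347)*(-124 + 63))*k(b(-4)) = ((316 - 347)*(-124 + 63))*(-33) = -31*(-61)*(-33) = 1891*(-33) = -62403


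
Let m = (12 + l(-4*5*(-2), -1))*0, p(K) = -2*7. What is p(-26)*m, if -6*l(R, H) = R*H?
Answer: 0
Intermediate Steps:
l(R, H) = -H*R/6 (l(R, H) = -R*H/6 = -H*R/6)
p(K) = -14
m = 0 (m = (12 - 1/6*(-1)*-4*5*(-2))*0 = (12 - 1/6*(-1)*(-20*(-2)))*0 = (12 - 1/6*(-1)*40)*0 = (12 + 20/3)*0 = (56/3)*0 = 0)
p(-26)*m = -14*0 = 0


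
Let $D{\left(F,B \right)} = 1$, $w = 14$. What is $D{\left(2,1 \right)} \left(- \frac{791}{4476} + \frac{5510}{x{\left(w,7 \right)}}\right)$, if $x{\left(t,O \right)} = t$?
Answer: $\frac{12325843}{31332} \approx 393.39$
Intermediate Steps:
$D{\left(2,1 \right)} \left(- \frac{791}{4476} + \frac{5510}{x{\left(w,7 \right)}}\right) = 1 \left(- \frac{791}{4476} + \frac{5510}{14}\right) = 1 \left(\left(-791\right) \frac{1}{4476} + 5510 \cdot \frac{1}{14}\right) = 1 \left(- \frac{791}{4476} + \frac{2755}{7}\right) = 1 \cdot \frac{12325843}{31332} = \frac{12325843}{31332}$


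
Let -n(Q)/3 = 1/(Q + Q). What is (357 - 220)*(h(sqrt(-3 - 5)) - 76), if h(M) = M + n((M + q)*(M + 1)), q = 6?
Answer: 411*(-712*sqrt(2) - 63*I)/(4*(I + 7*sqrt(2))) ≈ -10411.0 + 397.77*I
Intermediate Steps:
n(Q) = -3/(2*Q) (n(Q) = -3/(Q + Q) = -3*1/(2*Q) = -3/(2*Q))
h(M) = M - 3/(2*(1 + M)*(6 + M)) (h(M) = M - 3*1/((M + 1)*(M + 6))/2 = M - 3*1/((1 + M)*(6 + M))/2 = M - 3/(2*(1 + M)*(6 + M)))
(357 - 220)*(h(sqrt(-3 - 5)) - 76) = (357 - 220)*((-3/2 + sqrt(-3 - 5)*(6 + (sqrt(-3 - 5))**2 + 7*sqrt(-3 - 5)))/(6 + (sqrt(-3 - 5))**2 + 7*sqrt(-3 - 5)) - 76) = 137*((-3/2 + sqrt(-8)*(6 + (sqrt(-8))**2 + 7*sqrt(-8)))/(6 + (sqrt(-8))**2 + 7*sqrt(-8)) - 76) = 137*((-3/2 + (2*I*sqrt(2))*(6 + (2*I*sqrt(2))**2 + 7*(2*I*sqrt(2))))/(6 + (2*I*sqrt(2))**2 + 7*(2*I*sqrt(2))) - 76) = 137*((-3/2 + (2*I*sqrt(2))*(6 - 8 + 14*I*sqrt(2)))/(6 - 8 + 14*I*sqrt(2)) - 76) = 137*((-3/2 + (2*I*sqrt(2))*(-2 + 14*I*sqrt(2)))/(-2 + 14*I*sqrt(2)) - 76) = 137*((-3/2 + 2*I*sqrt(2)*(-2 + 14*I*sqrt(2)))/(-2 + 14*I*sqrt(2)) - 76) = 137*(-76 + (-3/2 + 2*I*sqrt(2)*(-2 + 14*I*sqrt(2)))/(-2 + 14*I*sqrt(2))) = -10412 + 137*(-3/2 + 2*I*sqrt(2)*(-2 + 14*I*sqrt(2)))/(-2 + 14*I*sqrt(2))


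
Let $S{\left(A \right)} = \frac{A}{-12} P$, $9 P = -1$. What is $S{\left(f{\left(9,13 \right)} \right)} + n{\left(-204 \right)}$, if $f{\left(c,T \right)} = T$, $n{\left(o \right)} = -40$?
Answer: $- \frac{4307}{108} \approx -39.88$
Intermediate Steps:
$P = - \frac{1}{9}$ ($P = \frac{1}{9} \left(-1\right) = - \frac{1}{9} \approx -0.11111$)
$S{\left(A \right)} = \frac{A}{108}$ ($S{\left(A \right)} = \frac{A}{-12} \left(- \frac{1}{9}\right) = A \left(- \frac{1}{12}\right) \left(- \frac{1}{9}\right) = - \frac{A}{12} \left(- \frac{1}{9}\right) = \frac{A}{108}$)
$S{\left(f{\left(9,13 \right)} \right)} + n{\left(-204 \right)} = \frac{1}{108} \cdot 13 - 40 = \frac{13}{108} - 40 = - \frac{4307}{108}$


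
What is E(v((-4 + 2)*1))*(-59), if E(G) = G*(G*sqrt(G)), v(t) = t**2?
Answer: -1888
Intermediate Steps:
E(G) = G**(5/2) (E(G) = G*G**(3/2) = G**(5/2))
E(v((-4 + 2)*1))*(-59) = (((-4 + 2)*1)**2)**(5/2)*(-59) = ((-2*1)**2)**(5/2)*(-59) = ((-2)**2)**(5/2)*(-59) = 4**(5/2)*(-59) = 32*(-59) = -1888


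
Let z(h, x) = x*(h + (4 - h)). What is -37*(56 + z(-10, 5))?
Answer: -2812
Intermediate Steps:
z(h, x) = 4*x (z(h, x) = x*4 = 4*x)
-37*(56 + z(-10, 5)) = -37*(56 + 4*5) = -37*(56 + 20) = -37*76 = -2812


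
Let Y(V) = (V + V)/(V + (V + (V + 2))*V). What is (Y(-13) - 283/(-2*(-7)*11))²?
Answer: 46471489/12545764 ≈ 3.7042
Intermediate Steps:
Y(V) = 2*V/(V + V*(2 + 2*V)) (Y(V) = (2*V)/(V + (V + (2 + V))*V) = (2*V)/(V + (2 + 2*V)*V) = (2*V)/(V + V*(2 + 2*V)) = 2*V/(V + V*(2 + 2*V)))
(Y(-13) - 283/(-2*(-7)*11))² = (2/(3 + 2*(-13)) - 283/(-2*(-7)*11))² = (2/(3 - 26) - 283/(14*11))² = (2/(-23) - 283/154)² = (2*(-1/23) - 283*1/154)² = (-2/23 - 283/154)² = (-6817/3542)² = 46471489/12545764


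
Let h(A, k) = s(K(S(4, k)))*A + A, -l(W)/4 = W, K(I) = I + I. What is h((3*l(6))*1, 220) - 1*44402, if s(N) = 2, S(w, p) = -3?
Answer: -44618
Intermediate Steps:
K(I) = 2*I
l(W) = -4*W
h(A, k) = 3*A (h(A, k) = 2*A + A = 3*A)
h((3*l(6))*1, 220) - 1*44402 = 3*((3*(-4*6))*1) - 1*44402 = 3*((3*(-24))*1) - 44402 = 3*(-72*1) - 44402 = 3*(-72) - 44402 = -216 - 44402 = -44618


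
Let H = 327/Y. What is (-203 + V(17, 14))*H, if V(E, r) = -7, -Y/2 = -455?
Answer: -981/13 ≈ -75.462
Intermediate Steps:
Y = 910 (Y = -2*(-455) = 910)
H = 327/910 ≈ 0.35934
(-203 + V(17, 14))*H = (-203 - 7)*(327/910) = -210*327/910 = -981/13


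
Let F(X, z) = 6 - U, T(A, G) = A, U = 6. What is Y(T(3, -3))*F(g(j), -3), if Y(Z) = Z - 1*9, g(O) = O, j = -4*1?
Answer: 0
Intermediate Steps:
j = -4
Y(Z) = -9 + Z (Y(Z) = Z - 9 = -9 + Z)
F(X, z) = 0 (F(X, z) = 6 - 1*6 = 6 - 6 = 0)
Y(T(3, -3))*F(g(j), -3) = (-9 + 3)*0 = -6*0 = 0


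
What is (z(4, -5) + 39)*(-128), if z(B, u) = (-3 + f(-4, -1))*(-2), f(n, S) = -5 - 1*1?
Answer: -7296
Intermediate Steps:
f(n, S) = -6 (f(n, S) = -5 - 1 = -6)
z(B, u) = 18 (z(B, u) = (-3 - 6)*(-2) = -9*(-2) = 18)
(z(4, -5) + 39)*(-128) = (18 + 39)*(-128) = 57*(-128) = -7296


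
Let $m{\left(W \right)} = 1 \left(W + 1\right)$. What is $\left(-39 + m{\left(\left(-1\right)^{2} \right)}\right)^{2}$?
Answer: $1369$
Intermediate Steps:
$m{\left(W \right)} = 1 + W$ ($m{\left(W \right)} = 1 \left(1 + W\right) = 1 + W$)
$\left(-39 + m{\left(\left(-1\right)^{2} \right)}\right)^{2} = \left(-39 + \left(1 + \left(-1\right)^{2}\right)\right)^{2} = \left(-39 + \left(1 + 1\right)\right)^{2} = \left(-39 + 2\right)^{2} = \left(-37\right)^{2} = 1369$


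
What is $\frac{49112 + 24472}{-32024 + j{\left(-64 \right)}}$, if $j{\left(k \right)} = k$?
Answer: $- \frac{438}{191} \approx -2.2932$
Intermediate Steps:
$\frac{49112 + 24472}{-32024 + j{\left(-64 \right)}} = \frac{49112 + 24472}{-32024 - 64} = \frac{73584}{-32088} = 73584 \left(- \frac{1}{32088}\right) = - \frac{438}{191}$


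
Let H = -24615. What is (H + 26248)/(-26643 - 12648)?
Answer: -1633/39291 ≈ -0.041562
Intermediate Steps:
(H + 26248)/(-26643 - 12648) = (-24615 + 26248)/(-26643 - 12648) = 1633/(-39291) = 1633*(-1/39291) = -1633/39291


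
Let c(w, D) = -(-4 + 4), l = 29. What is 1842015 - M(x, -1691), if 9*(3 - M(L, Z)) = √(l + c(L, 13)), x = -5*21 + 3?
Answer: 1842012 + √29/9 ≈ 1.8420e+6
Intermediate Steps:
x = -102 (x = -105 + 3 = -102)
c(w, D) = 0 (c(w, D) = -1*0 = 0)
M(L, Z) = 3 - √29/9 (M(L, Z) = 3 - √(29 + 0)/9 = 3 - √29/9)
1842015 - M(x, -1691) = 1842015 - (3 - √29/9) = 1842015 + (-3 + √29/9) = 1842012 + √29/9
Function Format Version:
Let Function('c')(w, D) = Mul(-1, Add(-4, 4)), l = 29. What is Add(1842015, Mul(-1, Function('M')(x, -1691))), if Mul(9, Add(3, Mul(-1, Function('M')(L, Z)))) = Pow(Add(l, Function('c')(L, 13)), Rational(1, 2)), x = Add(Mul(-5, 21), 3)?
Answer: Add(1842012, Mul(Rational(1, 9), Pow(29, Rational(1, 2)))) ≈ 1.8420e+6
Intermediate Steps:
x = -102 (x = Add(-105, 3) = -102)
Function('c')(w, D) = 0 (Function('c')(w, D) = Mul(-1, 0) = 0)
Function('M')(L, Z) = Add(3, Mul(Rational(-1, 9), Pow(29, Rational(1, 2)))) (Function('M')(L, Z) = Add(3, Mul(Rational(-1, 9), Pow(Add(29, 0), Rational(1, 2)))) = Add(3, Mul(Rational(-1, 9), Pow(29, Rational(1, 2)))))
Add(1842015, Mul(-1, Function('M')(x, -1691))) = Add(1842015, Mul(-1, Add(3, Mul(Rational(-1, 9), Pow(29, Rational(1, 2)))))) = Add(1842015, Add(-3, Mul(Rational(1, 9), Pow(29, Rational(1, 2))))) = Add(1842012, Mul(Rational(1, 9), Pow(29, Rational(1, 2))))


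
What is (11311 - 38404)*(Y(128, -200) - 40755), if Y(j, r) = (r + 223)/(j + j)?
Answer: 282668231901/256 ≈ 1.1042e+9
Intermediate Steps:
Y(j, r) = (223 + r)/(2*j) (Y(j, r) = (223 + r)/((2*j)) = (223 + r)*(1/(2*j)) = (223 + r)/(2*j))
(11311 - 38404)*(Y(128, -200) - 40755) = (11311 - 38404)*((1/2)*(223 - 200)/128 - 40755) = -27093*((1/2)*(1/128)*23 - 40755) = -27093*(23/256 - 40755) = -27093*(-10433257/256) = 282668231901/256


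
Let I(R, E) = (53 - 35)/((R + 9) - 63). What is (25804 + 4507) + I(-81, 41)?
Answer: 454663/15 ≈ 30311.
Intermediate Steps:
I(R, E) = 18/(-54 + R) (I(R, E) = 18/((9 + R) - 63) = 18/(-54 + R))
(25804 + 4507) + I(-81, 41) = (25804 + 4507) + 18/(-54 - 81) = 30311 + 18/(-135) = 30311 + 18*(-1/135) = 30311 - 2/15 = 454663/15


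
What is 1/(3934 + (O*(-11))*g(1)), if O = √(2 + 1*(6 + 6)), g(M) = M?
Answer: 281/1105333 + 11*√14/15474662 ≈ 0.00025688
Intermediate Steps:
O = √14 (O = √(2 + 1*12) = √(2 + 12) = √14 ≈ 3.7417)
1/(3934 + (O*(-11))*g(1)) = 1/(3934 + (√14*(-11))*1) = 1/(3934 - 11*√14*1) = 1/(3934 - 11*√14)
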